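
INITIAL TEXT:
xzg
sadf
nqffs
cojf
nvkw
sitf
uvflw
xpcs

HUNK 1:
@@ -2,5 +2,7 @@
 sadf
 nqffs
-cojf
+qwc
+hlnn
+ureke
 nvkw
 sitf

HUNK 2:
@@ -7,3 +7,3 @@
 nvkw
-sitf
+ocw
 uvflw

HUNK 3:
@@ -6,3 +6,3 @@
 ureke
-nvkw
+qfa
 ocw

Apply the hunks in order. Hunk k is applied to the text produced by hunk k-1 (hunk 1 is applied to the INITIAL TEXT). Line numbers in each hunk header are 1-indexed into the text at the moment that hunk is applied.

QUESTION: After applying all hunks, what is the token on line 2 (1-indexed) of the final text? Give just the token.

Answer: sadf

Derivation:
Hunk 1: at line 2 remove [cojf] add [qwc,hlnn,ureke] -> 10 lines: xzg sadf nqffs qwc hlnn ureke nvkw sitf uvflw xpcs
Hunk 2: at line 7 remove [sitf] add [ocw] -> 10 lines: xzg sadf nqffs qwc hlnn ureke nvkw ocw uvflw xpcs
Hunk 3: at line 6 remove [nvkw] add [qfa] -> 10 lines: xzg sadf nqffs qwc hlnn ureke qfa ocw uvflw xpcs
Final line 2: sadf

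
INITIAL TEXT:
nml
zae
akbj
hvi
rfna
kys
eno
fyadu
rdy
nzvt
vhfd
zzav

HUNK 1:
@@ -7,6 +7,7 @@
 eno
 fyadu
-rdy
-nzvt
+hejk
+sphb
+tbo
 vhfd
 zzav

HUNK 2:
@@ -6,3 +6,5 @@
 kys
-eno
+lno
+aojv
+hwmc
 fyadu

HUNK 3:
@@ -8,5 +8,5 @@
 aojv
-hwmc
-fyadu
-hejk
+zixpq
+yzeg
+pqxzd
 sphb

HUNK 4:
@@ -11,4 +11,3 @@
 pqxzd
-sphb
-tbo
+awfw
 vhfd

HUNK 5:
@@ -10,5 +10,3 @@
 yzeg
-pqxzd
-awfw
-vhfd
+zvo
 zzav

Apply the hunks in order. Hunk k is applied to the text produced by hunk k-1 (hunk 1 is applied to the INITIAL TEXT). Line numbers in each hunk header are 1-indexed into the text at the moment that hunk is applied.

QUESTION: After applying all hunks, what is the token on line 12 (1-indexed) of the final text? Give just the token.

Answer: zzav

Derivation:
Hunk 1: at line 7 remove [rdy,nzvt] add [hejk,sphb,tbo] -> 13 lines: nml zae akbj hvi rfna kys eno fyadu hejk sphb tbo vhfd zzav
Hunk 2: at line 6 remove [eno] add [lno,aojv,hwmc] -> 15 lines: nml zae akbj hvi rfna kys lno aojv hwmc fyadu hejk sphb tbo vhfd zzav
Hunk 3: at line 8 remove [hwmc,fyadu,hejk] add [zixpq,yzeg,pqxzd] -> 15 lines: nml zae akbj hvi rfna kys lno aojv zixpq yzeg pqxzd sphb tbo vhfd zzav
Hunk 4: at line 11 remove [sphb,tbo] add [awfw] -> 14 lines: nml zae akbj hvi rfna kys lno aojv zixpq yzeg pqxzd awfw vhfd zzav
Hunk 5: at line 10 remove [pqxzd,awfw,vhfd] add [zvo] -> 12 lines: nml zae akbj hvi rfna kys lno aojv zixpq yzeg zvo zzav
Final line 12: zzav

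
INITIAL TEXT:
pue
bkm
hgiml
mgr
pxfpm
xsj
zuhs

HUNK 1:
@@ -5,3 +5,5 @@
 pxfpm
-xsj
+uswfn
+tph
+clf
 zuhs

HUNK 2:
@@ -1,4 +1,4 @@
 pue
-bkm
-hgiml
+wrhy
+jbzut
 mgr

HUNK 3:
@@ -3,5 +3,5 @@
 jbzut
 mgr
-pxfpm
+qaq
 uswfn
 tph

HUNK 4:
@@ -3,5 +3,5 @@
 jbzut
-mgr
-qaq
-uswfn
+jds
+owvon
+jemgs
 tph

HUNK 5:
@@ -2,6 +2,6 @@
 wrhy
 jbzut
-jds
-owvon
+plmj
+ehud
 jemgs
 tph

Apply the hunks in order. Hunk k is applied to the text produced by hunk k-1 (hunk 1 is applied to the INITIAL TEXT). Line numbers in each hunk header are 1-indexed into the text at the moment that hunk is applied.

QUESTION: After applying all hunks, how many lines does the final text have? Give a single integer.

Answer: 9

Derivation:
Hunk 1: at line 5 remove [xsj] add [uswfn,tph,clf] -> 9 lines: pue bkm hgiml mgr pxfpm uswfn tph clf zuhs
Hunk 2: at line 1 remove [bkm,hgiml] add [wrhy,jbzut] -> 9 lines: pue wrhy jbzut mgr pxfpm uswfn tph clf zuhs
Hunk 3: at line 3 remove [pxfpm] add [qaq] -> 9 lines: pue wrhy jbzut mgr qaq uswfn tph clf zuhs
Hunk 4: at line 3 remove [mgr,qaq,uswfn] add [jds,owvon,jemgs] -> 9 lines: pue wrhy jbzut jds owvon jemgs tph clf zuhs
Hunk 5: at line 2 remove [jds,owvon] add [plmj,ehud] -> 9 lines: pue wrhy jbzut plmj ehud jemgs tph clf zuhs
Final line count: 9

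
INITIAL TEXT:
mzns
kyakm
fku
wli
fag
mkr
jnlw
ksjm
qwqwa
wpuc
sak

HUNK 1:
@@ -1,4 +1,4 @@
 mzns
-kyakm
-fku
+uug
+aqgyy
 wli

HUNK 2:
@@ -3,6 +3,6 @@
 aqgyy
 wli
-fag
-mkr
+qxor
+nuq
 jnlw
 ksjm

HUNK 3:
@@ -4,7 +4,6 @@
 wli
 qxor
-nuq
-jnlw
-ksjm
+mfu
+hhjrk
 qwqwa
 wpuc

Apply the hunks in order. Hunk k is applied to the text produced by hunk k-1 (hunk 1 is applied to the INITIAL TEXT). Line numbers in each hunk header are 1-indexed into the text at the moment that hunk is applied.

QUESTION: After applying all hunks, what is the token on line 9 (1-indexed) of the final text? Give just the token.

Hunk 1: at line 1 remove [kyakm,fku] add [uug,aqgyy] -> 11 lines: mzns uug aqgyy wli fag mkr jnlw ksjm qwqwa wpuc sak
Hunk 2: at line 3 remove [fag,mkr] add [qxor,nuq] -> 11 lines: mzns uug aqgyy wli qxor nuq jnlw ksjm qwqwa wpuc sak
Hunk 3: at line 4 remove [nuq,jnlw,ksjm] add [mfu,hhjrk] -> 10 lines: mzns uug aqgyy wli qxor mfu hhjrk qwqwa wpuc sak
Final line 9: wpuc

Answer: wpuc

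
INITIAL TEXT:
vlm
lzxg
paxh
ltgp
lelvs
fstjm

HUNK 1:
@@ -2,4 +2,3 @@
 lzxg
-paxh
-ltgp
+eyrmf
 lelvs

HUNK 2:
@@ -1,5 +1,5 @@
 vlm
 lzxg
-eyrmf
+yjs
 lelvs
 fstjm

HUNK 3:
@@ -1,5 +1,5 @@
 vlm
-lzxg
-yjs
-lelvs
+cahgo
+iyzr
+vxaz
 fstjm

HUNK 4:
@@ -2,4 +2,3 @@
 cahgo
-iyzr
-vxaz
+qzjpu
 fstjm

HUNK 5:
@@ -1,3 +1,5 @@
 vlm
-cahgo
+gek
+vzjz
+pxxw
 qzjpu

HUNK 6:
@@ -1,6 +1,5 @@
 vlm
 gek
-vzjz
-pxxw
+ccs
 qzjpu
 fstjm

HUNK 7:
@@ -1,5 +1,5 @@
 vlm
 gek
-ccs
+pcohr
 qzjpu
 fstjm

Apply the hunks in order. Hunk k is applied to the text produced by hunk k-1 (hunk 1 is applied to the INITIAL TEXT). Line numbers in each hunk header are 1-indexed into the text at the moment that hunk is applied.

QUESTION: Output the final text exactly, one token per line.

Hunk 1: at line 2 remove [paxh,ltgp] add [eyrmf] -> 5 lines: vlm lzxg eyrmf lelvs fstjm
Hunk 2: at line 1 remove [eyrmf] add [yjs] -> 5 lines: vlm lzxg yjs lelvs fstjm
Hunk 3: at line 1 remove [lzxg,yjs,lelvs] add [cahgo,iyzr,vxaz] -> 5 lines: vlm cahgo iyzr vxaz fstjm
Hunk 4: at line 2 remove [iyzr,vxaz] add [qzjpu] -> 4 lines: vlm cahgo qzjpu fstjm
Hunk 5: at line 1 remove [cahgo] add [gek,vzjz,pxxw] -> 6 lines: vlm gek vzjz pxxw qzjpu fstjm
Hunk 6: at line 1 remove [vzjz,pxxw] add [ccs] -> 5 lines: vlm gek ccs qzjpu fstjm
Hunk 7: at line 1 remove [ccs] add [pcohr] -> 5 lines: vlm gek pcohr qzjpu fstjm

Answer: vlm
gek
pcohr
qzjpu
fstjm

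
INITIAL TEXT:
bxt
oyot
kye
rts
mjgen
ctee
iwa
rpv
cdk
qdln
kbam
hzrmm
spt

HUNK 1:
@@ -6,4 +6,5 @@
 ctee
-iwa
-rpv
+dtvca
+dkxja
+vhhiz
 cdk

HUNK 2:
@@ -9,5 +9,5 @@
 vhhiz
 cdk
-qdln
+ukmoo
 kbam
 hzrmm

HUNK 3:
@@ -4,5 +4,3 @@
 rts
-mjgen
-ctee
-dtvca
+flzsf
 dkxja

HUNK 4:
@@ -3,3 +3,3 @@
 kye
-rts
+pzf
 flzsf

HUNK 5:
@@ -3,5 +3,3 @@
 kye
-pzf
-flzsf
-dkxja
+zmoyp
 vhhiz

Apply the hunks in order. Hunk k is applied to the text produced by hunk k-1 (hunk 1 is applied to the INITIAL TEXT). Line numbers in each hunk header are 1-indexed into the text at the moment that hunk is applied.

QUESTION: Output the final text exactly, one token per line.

Hunk 1: at line 6 remove [iwa,rpv] add [dtvca,dkxja,vhhiz] -> 14 lines: bxt oyot kye rts mjgen ctee dtvca dkxja vhhiz cdk qdln kbam hzrmm spt
Hunk 2: at line 9 remove [qdln] add [ukmoo] -> 14 lines: bxt oyot kye rts mjgen ctee dtvca dkxja vhhiz cdk ukmoo kbam hzrmm spt
Hunk 3: at line 4 remove [mjgen,ctee,dtvca] add [flzsf] -> 12 lines: bxt oyot kye rts flzsf dkxja vhhiz cdk ukmoo kbam hzrmm spt
Hunk 4: at line 3 remove [rts] add [pzf] -> 12 lines: bxt oyot kye pzf flzsf dkxja vhhiz cdk ukmoo kbam hzrmm spt
Hunk 5: at line 3 remove [pzf,flzsf,dkxja] add [zmoyp] -> 10 lines: bxt oyot kye zmoyp vhhiz cdk ukmoo kbam hzrmm spt

Answer: bxt
oyot
kye
zmoyp
vhhiz
cdk
ukmoo
kbam
hzrmm
spt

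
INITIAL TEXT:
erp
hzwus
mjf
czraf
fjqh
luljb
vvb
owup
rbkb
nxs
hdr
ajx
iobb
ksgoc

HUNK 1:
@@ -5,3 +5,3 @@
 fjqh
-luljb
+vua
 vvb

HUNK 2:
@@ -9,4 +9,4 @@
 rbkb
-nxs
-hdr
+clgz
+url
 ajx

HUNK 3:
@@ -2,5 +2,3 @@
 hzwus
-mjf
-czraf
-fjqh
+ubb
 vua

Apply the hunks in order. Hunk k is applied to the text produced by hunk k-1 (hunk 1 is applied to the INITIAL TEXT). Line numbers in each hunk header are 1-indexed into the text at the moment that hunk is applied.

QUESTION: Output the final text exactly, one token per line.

Answer: erp
hzwus
ubb
vua
vvb
owup
rbkb
clgz
url
ajx
iobb
ksgoc

Derivation:
Hunk 1: at line 5 remove [luljb] add [vua] -> 14 lines: erp hzwus mjf czraf fjqh vua vvb owup rbkb nxs hdr ajx iobb ksgoc
Hunk 2: at line 9 remove [nxs,hdr] add [clgz,url] -> 14 lines: erp hzwus mjf czraf fjqh vua vvb owup rbkb clgz url ajx iobb ksgoc
Hunk 3: at line 2 remove [mjf,czraf,fjqh] add [ubb] -> 12 lines: erp hzwus ubb vua vvb owup rbkb clgz url ajx iobb ksgoc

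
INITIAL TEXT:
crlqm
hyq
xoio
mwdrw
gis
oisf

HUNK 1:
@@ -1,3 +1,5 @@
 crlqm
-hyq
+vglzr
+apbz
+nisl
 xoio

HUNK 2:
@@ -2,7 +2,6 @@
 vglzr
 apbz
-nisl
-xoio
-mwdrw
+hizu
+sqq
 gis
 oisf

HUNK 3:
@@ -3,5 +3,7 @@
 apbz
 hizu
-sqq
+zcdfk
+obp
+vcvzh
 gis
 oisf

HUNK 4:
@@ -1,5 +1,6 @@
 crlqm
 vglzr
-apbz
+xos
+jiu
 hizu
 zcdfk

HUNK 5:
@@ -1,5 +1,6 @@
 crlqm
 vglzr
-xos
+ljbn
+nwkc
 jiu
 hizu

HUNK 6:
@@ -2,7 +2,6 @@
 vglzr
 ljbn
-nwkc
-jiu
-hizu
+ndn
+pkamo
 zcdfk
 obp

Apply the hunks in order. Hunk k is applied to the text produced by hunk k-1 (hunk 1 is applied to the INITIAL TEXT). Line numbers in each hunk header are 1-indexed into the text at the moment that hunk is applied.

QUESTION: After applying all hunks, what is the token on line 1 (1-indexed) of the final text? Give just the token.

Answer: crlqm

Derivation:
Hunk 1: at line 1 remove [hyq] add [vglzr,apbz,nisl] -> 8 lines: crlqm vglzr apbz nisl xoio mwdrw gis oisf
Hunk 2: at line 2 remove [nisl,xoio,mwdrw] add [hizu,sqq] -> 7 lines: crlqm vglzr apbz hizu sqq gis oisf
Hunk 3: at line 3 remove [sqq] add [zcdfk,obp,vcvzh] -> 9 lines: crlqm vglzr apbz hizu zcdfk obp vcvzh gis oisf
Hunk 4: at line 1 remove [apbz] add [xos,jiu] -> 10 lines: crlqm vglzr xos jiu hizu zcdfk obp vcvzh gis oisf
Hunk 5: at line 1 remove [xos] add [ljbn,nwkc] -> 11 lines: crlqm vglzr ljbn nwkc jiu hizu zcdfk obp vcvzh gis oisf
Hunk 6: at line 2 remove [nwkc,jiu,hizu] add [ndn,pkamo] -> 10 lines: crlqm vglzr ljbn ndn pkamo zcdfk obp vcvzh gis oisf
Final line 1: crlqm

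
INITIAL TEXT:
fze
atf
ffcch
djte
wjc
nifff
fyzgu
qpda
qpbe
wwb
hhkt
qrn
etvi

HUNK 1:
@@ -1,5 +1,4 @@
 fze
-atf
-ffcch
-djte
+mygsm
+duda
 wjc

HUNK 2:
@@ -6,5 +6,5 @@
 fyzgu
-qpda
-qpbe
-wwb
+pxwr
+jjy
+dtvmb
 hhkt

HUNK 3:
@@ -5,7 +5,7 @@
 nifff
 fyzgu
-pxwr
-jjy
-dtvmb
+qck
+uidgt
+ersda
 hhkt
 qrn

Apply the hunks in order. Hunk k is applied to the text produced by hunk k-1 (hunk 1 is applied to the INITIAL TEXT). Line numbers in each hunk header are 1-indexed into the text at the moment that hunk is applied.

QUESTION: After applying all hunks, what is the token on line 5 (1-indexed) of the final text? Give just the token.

Hunk 1: at line 1 remove [atf,ffcch,djte] add [mygsm,duda] -> 12 lines: fze mygsm duda wjc nifff fyzgu qpda qpbe wwb hhkt qrn etvi
Hunk 2: at line 6 remove [qpda,qpbe,wwb] add [pxwr,jjy,dtvmb] -> 12 lines: fze mygsm duda wjc nifff fyzgu pxwr jjy dtvmb hhkt qrn etvi
Hunk 3: at line 5 remove [pxwr,jjy,dtvmb] add [qck,uidgt,ersda] -> 12 lines: fze mygsm duda wjc nifff fyzgu qck uidgt ersda hhkt qrn etvi
Final line 5: nifff

Answer: nifff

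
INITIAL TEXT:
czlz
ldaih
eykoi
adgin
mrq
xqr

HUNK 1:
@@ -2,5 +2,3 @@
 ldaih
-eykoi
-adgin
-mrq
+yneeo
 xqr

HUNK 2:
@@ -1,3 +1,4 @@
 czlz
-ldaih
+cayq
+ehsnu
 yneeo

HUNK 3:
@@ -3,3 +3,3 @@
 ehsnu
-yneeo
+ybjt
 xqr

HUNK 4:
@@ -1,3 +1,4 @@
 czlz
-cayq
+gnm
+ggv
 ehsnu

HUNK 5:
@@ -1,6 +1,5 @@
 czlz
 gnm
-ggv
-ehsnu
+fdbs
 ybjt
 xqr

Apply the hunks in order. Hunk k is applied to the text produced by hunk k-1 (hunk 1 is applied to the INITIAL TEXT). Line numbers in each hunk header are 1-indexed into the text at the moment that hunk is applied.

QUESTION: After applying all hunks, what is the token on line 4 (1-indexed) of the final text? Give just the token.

Hunk 1: at line 2 remove [eykoi,adgin,mrq] add [yneeo] -> 4 lines: czlz ldaih yneeo xqr
Hunk 2: at line 1 remove [ldaih] add [cayq,ehsnu] -> 5 lines: czlz cayq ehsnu yneeo xqr
Hunk 3: at line 3 remove [yneeo] add [ybjt] -> 5 lines: czlz cayq ehsnu ybjt xqr
Hunk 4: at line 1 remove [cayq] add [gnm,ggv] -> 6 lines: czlz gnm ggv ehsnu ybjt xqr
Hunk 5: at line 1 remove [ggv,ehsnu] add [fdbs] -> 5 lines: czlz gnm fdbs ybjt xqr
Final line 4: ybjt

Answer: ybjt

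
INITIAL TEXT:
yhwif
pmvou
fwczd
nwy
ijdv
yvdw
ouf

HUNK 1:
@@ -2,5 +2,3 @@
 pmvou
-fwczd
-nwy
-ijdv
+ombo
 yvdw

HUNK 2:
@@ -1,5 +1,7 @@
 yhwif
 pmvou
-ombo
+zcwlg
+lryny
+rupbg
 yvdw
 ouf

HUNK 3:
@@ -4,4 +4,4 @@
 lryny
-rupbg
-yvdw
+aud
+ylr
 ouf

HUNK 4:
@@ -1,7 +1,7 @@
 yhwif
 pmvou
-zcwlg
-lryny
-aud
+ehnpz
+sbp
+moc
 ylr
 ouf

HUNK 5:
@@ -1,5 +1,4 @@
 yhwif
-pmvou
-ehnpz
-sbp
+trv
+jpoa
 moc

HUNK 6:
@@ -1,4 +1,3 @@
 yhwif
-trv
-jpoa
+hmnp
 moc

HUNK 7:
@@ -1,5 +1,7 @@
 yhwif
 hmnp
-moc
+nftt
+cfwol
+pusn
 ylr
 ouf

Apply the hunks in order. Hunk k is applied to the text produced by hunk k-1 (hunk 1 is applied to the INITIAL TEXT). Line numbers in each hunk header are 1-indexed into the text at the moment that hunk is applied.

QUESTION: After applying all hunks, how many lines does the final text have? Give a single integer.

Hunk 1: at line 2 remove [fwczd,nwy,ijdv] add [ombo] -> 5 lines: yhwif pmvou ombo yvdw ouf
Hunk 2: at line 1 remove [ombo] add [zcwlg,lryny,rupbg] -> 7 lines: yhwif pmvou zcwlg lryny rupbg yvdw ouf
Hunk 3: at line 4 remove [rupbg,yvdw] add [aud,ylr] -> 7 lines: yhwif pmvou zcwlg lryny aud ylr ouf
Hunk 4: at line 1 remove [zcwlg,lryny,aud] add [ehnpz,sbp,moc] -> 7 lines: yhwif pmvou ehnpz sbp moc ylr ouf
Hunk 5: at line 1 remove [pmvou,ehnpz,sbp] add [trv,jpoa] -> 6 lines: yhwif trv jpoa moc ylr ouf
Hunk 6: at line 1 remove [trv,jpoa] add [hmnp] -> 5 lines: yhwif hmnp moc ylr ouf
Hunk 7: at line 1 remove [moc] add [nftt,cfwol,pusn] -> 7 lines: yhwif hmnp nftt cfwol pusn ylr ouf
Final line count: 7

Answer: 7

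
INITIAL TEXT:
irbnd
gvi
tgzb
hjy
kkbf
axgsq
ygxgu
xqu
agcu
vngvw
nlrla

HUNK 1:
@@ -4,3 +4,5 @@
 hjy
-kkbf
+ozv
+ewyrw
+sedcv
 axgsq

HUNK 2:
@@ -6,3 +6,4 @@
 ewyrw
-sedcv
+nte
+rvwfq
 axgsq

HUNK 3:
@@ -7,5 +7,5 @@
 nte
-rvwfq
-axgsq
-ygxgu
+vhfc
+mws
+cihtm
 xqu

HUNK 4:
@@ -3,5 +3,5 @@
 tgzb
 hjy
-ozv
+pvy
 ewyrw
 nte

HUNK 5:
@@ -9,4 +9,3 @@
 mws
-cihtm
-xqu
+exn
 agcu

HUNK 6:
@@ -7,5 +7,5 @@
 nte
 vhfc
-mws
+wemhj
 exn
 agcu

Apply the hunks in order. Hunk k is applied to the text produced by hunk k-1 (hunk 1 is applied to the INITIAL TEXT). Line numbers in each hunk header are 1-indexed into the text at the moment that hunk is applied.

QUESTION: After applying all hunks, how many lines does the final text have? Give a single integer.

Hunk 1: at line 4 remove [kkbf] add [ozv,ewyrw,sedcv] -> 13 lines: irbnd gvi tgzb hjy ozv ewyrw sedcv axgsq ygxgu xqu agcu vngvw nlrla
Hunk 2: at line 6 remove [sedcv] add [nte,rvwfq] -> 14 lines: irbnd gvi tgzb hjy ozv ewyrw nte rvwfq axgsq ygxgu xqu agcu vngvw nlrla
Hunk 3: at line 7 remove [rvwfq,axgsq,ygxgu] add [vhfc,mws,cihtm] -> 14 lines: irbnd gvi tgzb hjy ozv ewyrw nte vhfc mws cihtm xqu agcu vngvw nlrla
Hunk 4: at line 3 remove [ozv] add [pvy] -> 14 lines: irbnd gvi tgzb hjy pvy ewyrw nte vhfc mws cihtm xqu agcu vngvw nlrla
Hunk 5: at line 9 remove [cihtm,xqu] add [exn] -> 13 lines: irbnd gvi tgzb hjy pvy ewyrw nte vhfc mws exn agcu vngvw nlrla
Hunk 6: at line 7 remove [mws] add [wemhj] -> 13 lines: irbnd gvi tgzb hjy pvy ewyrw nte vhfc wemhj exn agcu vngvw nlrla
Final line count: 13

Answer: 13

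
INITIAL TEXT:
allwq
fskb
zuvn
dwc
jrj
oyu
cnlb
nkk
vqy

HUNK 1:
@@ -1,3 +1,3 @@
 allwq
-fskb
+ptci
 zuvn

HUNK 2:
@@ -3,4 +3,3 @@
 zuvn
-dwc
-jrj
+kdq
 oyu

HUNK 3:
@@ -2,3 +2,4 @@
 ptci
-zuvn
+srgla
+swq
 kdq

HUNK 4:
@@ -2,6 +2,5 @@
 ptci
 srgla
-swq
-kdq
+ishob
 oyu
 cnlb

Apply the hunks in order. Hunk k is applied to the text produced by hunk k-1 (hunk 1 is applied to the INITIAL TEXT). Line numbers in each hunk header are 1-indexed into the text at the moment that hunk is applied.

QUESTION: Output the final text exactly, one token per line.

Answer: allwq
ptci
srgla
ishob
oyu
cnlb
nkk
vqy

Derivation:
Hunk 1: at line 1 remove [fskb] add [ptci] -> 9 lines: allwq ptci zuvn dwc jrj oyu cnlb nkk vqy
Hunk 2: at line 3 remove [dwc,jrj] add [kdq] -> 8 lines: allwq ptci zuvn kdq oyu cnlb nkk vqy
Hunk 3: at line 2 remove [zuvn] add [srgla,swq] -> 9 lines: allwq ptci srgla swq kdq oyu cnlb nkk vqy
Hunk 4: at line 2 remove [swq,kdq] add [ishob] -> 8 lines: allwq ptci srgla ishob oyu cnlb nkk vqy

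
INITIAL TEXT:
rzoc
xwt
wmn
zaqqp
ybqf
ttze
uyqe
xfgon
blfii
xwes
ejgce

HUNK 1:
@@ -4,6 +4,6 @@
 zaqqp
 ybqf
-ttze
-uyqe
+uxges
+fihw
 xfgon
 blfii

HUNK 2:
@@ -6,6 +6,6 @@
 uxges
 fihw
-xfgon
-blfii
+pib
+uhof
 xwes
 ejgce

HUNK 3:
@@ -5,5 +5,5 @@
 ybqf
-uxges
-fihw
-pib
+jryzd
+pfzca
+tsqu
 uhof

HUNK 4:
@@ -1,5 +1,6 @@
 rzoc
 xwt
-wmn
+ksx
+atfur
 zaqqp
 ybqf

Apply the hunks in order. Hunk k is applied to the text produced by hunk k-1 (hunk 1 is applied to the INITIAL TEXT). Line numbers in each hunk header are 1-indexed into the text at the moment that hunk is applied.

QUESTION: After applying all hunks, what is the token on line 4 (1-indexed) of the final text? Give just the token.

Answer: atfur

Derivation:
Hunk 1: at line 4 remove [ttze,uyqe] add [uxges,fihw] -> 11 lines: rzoc xwt wmn zaqqp ybqf uxges fihw xfgon blfii xwes ejgce
Hunk 2: at line 6 remove [xfgon,blfii] add [pib,uhof] -> 11 lines: rzoc xwt wmn zaqqp ybqf uxges fihw pib uhof xwes ejgce
Hunk 3: at line 5 remove [uxges,fihw,pib] add [jryzd,pfzca,tsqu] -> 11 lines: rzoc xwt wmn zaqqp ybqf jryzd pfzca tsqu uhof xwes ejgce
Hunk 4: at line 1 remove [wmn] add [ksx,atfur] -> 12 lines: rzoc xwt ksx atfur zaqqp ybqf jryzd pfzca tsqu uhof xwes ejgce
Final line 4: atfur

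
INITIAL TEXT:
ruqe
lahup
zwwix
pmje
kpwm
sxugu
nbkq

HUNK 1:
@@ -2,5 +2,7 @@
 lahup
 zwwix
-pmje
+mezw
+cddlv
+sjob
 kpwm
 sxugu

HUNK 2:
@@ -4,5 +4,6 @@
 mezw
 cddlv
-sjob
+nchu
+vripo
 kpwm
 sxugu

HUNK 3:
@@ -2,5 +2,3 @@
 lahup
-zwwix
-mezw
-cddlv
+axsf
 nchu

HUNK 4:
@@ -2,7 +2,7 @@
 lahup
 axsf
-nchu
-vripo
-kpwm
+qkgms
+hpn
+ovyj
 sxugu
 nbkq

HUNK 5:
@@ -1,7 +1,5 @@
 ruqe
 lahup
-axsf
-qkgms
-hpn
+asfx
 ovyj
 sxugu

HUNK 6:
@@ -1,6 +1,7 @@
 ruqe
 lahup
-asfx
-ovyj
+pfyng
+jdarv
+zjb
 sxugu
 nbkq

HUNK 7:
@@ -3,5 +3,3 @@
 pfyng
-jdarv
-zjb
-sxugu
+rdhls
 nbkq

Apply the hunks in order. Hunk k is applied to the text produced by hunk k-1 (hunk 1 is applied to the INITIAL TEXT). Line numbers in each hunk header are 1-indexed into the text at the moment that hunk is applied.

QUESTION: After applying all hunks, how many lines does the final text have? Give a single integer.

Answer: 5

Derivation:
Hunk 1: at line 2 remove [pmje] add [mezw,cddlv,sjob] -> 9 lines: ruqe lahup zwwix mezw cddlv sjob kpwm sxugu nbkq
Hunk 2: at line 4 remove [sjob] add [nchu,vripo] -> 10 lines: ruqe lahup zwwix mezw cddlv nchu vripo kpwm sxugu nbkq
Hunk 3: at line 2 remove [zwwix,mezw,cddlv] add [axsf] -> 8 lines: ruqe lahup axsf nchu vripo kpwm sxugu nbkq
Hunk 4: at line 2 remove [nchu,vripo,kpwm] add [qkgms,hpn,ovyj] -> 8 lines: ruqe lahup axsf qkgms hpn ovyj sxugu nbkq
Hunk 5: at line 1 remove [axsf,qkgms,hpn] add [asfx] -> 6 lines: ruqe lahup asfx ovyj sxugu nbkq
Hunk 6: at line 1 remove [asfx,ovyj] add [pfyng,jdarv,zjb] -> 7 lines: ruqe lahup pfyng jdarv zjb sxugu nbkq
Hunk 7: at line 3 remove [jdarv,zjb,sxugu] add [rdhls] -> 5 lines: ruqe lahup pfyng rdhls nbkq
Final line count: 5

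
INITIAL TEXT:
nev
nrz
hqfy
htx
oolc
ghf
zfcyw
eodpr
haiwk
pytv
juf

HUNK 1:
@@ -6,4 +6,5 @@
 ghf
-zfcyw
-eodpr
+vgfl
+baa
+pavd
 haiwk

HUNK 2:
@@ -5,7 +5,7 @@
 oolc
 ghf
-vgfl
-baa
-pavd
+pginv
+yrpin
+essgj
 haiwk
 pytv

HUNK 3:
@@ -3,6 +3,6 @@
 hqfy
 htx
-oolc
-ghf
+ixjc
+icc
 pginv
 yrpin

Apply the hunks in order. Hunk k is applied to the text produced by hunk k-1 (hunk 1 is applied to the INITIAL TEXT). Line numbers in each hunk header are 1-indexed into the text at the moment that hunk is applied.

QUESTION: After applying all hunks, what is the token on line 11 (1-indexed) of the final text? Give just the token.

Hunk 1: at line 6 remove [zfcyw,eodpr] add [vgfl,baa,pavd] -> 12 lines: nev nrz hqfy htx oolc ghf vgfl baa pavd haiwk pytv juf
Hunk 2: at line 5 remove [vgfl,baa,pavd] add [pginv,yrpin,essgj] -> 12 lines: nev nrz hqfy htx oolc ghf pginv yrpin essgj haiwk pytv juf
Hunk 3: at line 3 remove [oolc,ghf] add [ixjc,icc] -> 12 lines: nev nrz hqfy htx ixjc icc pginv yrpin essgj haiwk pytv juf
Final line 11: pytv

Answer: pytv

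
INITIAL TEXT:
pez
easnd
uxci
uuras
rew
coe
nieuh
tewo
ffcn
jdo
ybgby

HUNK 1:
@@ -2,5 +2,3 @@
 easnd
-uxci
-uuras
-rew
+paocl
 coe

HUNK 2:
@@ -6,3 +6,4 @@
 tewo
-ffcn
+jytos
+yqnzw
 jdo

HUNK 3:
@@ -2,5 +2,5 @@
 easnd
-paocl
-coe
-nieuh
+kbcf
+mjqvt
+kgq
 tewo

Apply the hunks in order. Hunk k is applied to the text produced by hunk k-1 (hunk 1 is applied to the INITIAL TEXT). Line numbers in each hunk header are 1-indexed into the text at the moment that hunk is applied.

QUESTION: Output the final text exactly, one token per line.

Answer: pez
easnd
kbcf
mjqvt
kgq
tewo
jytos
yqnzw
jdo
ybgby

Derivation:
Hunk 1: at line 2 remove [uxci,uuras,rew] add [paocl] -> 9 lines: pez easnd paocl coe nieuh tewo ffcn jdo ybgby
Hunk 2: at line 6 remove [ffcn] add [jytos,yqnzw] -> 10 lines: pez easnd paocl coe nieuh tewo jytos yqnzw jdo ybgby
Hunk 3: at line 2 remove [paocl,coe,nieuh] add [kbcf,mjqvt,kgq] -> 10 lines: pez easnd kbcf mjqvt kgq tewo jytos yqnzw jdo ybgby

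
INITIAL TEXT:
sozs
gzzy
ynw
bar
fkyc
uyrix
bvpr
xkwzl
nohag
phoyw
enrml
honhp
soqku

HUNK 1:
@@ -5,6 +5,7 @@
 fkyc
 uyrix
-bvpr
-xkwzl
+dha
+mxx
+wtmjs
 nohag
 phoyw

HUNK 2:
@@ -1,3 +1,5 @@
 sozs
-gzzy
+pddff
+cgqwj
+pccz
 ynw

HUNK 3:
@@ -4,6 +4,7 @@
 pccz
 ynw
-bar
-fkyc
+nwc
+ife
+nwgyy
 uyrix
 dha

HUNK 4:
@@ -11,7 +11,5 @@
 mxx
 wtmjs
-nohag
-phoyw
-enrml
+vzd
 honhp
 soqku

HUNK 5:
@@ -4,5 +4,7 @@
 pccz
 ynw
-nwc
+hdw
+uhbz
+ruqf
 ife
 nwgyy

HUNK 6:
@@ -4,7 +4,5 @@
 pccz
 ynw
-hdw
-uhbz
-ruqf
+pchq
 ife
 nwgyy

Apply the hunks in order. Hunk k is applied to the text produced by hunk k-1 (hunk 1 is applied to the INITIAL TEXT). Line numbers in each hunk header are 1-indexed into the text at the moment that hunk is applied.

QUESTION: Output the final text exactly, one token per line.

Answer: sozs
pddff
cgqwj
pccz
ynw
pchq
ife
nwgyy
uyrix
dha
mxx
wtmjs
vzd
honhp
soqku

Derivation:
Hunk 1: at line 5 remove [bvpr,xkwzl] add [dha,mxx,wtmjs] -> 14 lines: sozs gzzy ynw bar fkyc uyrix dha mxx wtmjs nohag phoyw enrml honhp soqku
Hunk 2: at line 1 remove [gzzy] add [pddff,cgqwj,pccz] -> 16 lines: sozs pddff cgqwj pccz ynw bar fkyc uyrix dha mxx wtmjs nohag phoyw enrml honhp soqku
Hunk 3: at line 4 remove [bar,fkyc] add [nwc,ife,nwgyy] -> 17 lines: sozs pddff cgqwj pccz ynw nwc ife nwgyy uyrix dha mxx wtmjs nohag phoyw enrml honhp soqku
Hunk 4: at line 11 remove [nohag,phoyw,enrml] add [vzd] -> 15 lines: sozs pddff cgqwj pccz ynw nwc ife nwgyy uyrix dha mxx wtmjs vzd honhp soqku
Hunk 5: at line 4 remove [nwc] add [hdw,uhbz,ruqf] -> 17 lines: sozs pddff cgqwj pccz ynw hdw uhbz ruqf ife nwgyy uyrix dha mxx wtmjs vzd honhp soqku
Hunk 6: at line 4 remove [hdw,uhbz,ruqf] add [pchq] -> 15 lines: sozs pddff cgqwj pccz ynw pchq ife nwgyy uyrix dha mxx wtmjs vzd honhp soqku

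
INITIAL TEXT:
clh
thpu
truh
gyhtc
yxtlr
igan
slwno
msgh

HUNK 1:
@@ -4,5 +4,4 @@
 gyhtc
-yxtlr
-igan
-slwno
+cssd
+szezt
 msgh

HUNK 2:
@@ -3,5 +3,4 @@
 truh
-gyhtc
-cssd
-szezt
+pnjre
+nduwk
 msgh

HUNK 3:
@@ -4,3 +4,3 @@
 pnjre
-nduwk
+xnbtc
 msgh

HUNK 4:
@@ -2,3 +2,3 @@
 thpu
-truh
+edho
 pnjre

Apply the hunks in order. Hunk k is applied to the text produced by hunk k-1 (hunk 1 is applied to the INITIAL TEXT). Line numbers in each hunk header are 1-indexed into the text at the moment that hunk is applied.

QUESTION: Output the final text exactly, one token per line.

Hunk 1: at line 4 remove [yxtlr,igan,slwno] add [cssd,szezt] -> 7 lines: clh thpu truh gyhtc cssd szezt msgh
Hunk 2: at line 3 remove [gyhtc,cssd,szezt] add [pnjre,nduwk] -> 6 lines: clh thpu truh pnjre nduwk msgh
Hunk 3: at line 4 remove [nduwk] add [xnbtc] -> 6 lines: clh thpu truh pnjre xnbtc msgh
Hunk 4: at line 2 remove [truh] add [edho] -> 6 lines: clh thpu edho pnjre xnbtc msgh

Answer: clh
thpu
edho
pnjre
xnbtc
msgh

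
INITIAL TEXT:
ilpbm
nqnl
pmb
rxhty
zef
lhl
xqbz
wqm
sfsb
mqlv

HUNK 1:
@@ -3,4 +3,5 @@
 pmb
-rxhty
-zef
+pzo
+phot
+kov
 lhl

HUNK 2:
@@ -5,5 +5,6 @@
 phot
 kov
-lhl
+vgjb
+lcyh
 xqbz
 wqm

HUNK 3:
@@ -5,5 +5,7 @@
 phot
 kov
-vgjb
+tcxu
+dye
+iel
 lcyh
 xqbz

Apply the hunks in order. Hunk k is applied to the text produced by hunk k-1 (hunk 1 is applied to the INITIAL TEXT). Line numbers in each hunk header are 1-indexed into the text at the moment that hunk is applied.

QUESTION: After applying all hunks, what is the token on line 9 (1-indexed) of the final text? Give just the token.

Hunk 1: at line 3 remove [rxhty,zef] add [pzo,phot,kov] -> 11 lines: ilpbm nqnl pmb pzo phot kov lhl xqbz wqm sfsb mqlv
Hunk 2: at line 5 remove [lhl] add [vgjb,lcyh] -> 12 lines: ilpbm nqnl pmb pzo phot kov vgjb lcyh xqbz wqm sfsb mqlv
Hunk 3: at line 5 remove [vgjb] add [tcxu,dye,iel] -> 14 lines: ilpbm nqnl pmb pzo phot kov tcxu dye iel lcyh xqbz wqm sfsb mqlv
Final line 9: iel

Answer: iel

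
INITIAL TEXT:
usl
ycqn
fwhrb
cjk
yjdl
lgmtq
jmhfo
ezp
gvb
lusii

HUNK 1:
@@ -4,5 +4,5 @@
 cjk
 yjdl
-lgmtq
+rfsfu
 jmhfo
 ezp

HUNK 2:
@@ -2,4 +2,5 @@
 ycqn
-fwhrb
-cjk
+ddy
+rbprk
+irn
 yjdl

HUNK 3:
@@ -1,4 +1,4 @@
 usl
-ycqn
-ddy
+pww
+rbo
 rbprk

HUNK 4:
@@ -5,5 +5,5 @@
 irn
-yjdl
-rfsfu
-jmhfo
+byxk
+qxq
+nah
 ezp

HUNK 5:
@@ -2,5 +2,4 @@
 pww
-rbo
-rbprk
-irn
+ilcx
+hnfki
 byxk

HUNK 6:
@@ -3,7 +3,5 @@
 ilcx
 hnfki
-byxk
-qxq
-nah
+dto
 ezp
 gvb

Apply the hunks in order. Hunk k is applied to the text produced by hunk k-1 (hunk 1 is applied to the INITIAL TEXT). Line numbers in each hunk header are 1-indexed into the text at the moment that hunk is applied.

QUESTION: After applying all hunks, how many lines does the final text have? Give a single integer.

Answer: 8

Derivation:
Hunk 1: at line 4 remove [lgmtq] add [rfsfu] -> 10 lines: usl ycqn fwhrb cjk yjdl rfsfu jmhfo ezp gvb lusii
Hunk 2: at line 2 remove [fwhrb,cjk] add [ddy,rbprk,irn] -> 11 lines: usl ycqn ddy rbprk irn yjdl rfsfu jmhfo ezp gvb lusii
Hunk 3: at line 1 remove [ycqn,ddy] add [pww,rbo] -> 11 lines: usl pww rbo rbprk irn yjdl rfsfu jmhfo ezp gvb lusii
Hunk 4: at line 5 remove [yjdl,rfsfu,jmhfo] add [byxk,qxq,nah] -> 11 lines: usl pww rbo rbprk irn byxk qxq nah ezp gvb lusii
Hunk 5: at line 2 remove [rbo,rbprk,irn] add [ilcx,hnfki] -> 10 lines: usl pww ilcx hnfki byxk qxq nah ezp gvb lusii
Hunk 6: at line 3 remove [byxk,qxq,nah] add [dto] -> 8 lines: usl pww ilcx hnfki dto ezp gvb lusii
Final line count: 8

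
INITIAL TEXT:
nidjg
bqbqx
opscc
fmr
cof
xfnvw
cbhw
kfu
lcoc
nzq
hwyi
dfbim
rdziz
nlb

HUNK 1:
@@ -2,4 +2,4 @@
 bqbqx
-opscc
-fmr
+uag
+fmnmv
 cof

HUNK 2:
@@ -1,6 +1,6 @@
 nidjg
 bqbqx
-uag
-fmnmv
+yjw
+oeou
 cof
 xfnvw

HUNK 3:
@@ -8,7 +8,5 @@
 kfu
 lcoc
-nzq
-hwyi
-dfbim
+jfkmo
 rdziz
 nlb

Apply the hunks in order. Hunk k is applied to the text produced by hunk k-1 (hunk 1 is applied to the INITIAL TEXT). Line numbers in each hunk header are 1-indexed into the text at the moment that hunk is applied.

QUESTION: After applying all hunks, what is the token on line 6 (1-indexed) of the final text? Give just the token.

Answer: xfnvw

Derivation:
Hunk 1: at line 2 remove [opscc,fmr] add [uag,fmnmv] -> 14 lines: nidjg bqbqx uag fmnmv cof xfnvw cbhw kfu lcoc nzq hwyi dfbim rdziz nlb
Hunk 2: at line 1 remove [uag,fmnmv] add [yjw,oeou] -> 14 lines: nidjg bqbqx yjw oeou cof xfnvw cbhw kfu lcoc nzq hwyi dfbim rdziz nlb
Hunk 3: at line 8 remove [nzq,hwyi,dfbim] add [jfkmo] -> 12 lines: nidjg bqbqx yjw oeou cof xfnvw cbhw kfu lcoc jfkmo rdziz nlb
Final line 6: xfnvw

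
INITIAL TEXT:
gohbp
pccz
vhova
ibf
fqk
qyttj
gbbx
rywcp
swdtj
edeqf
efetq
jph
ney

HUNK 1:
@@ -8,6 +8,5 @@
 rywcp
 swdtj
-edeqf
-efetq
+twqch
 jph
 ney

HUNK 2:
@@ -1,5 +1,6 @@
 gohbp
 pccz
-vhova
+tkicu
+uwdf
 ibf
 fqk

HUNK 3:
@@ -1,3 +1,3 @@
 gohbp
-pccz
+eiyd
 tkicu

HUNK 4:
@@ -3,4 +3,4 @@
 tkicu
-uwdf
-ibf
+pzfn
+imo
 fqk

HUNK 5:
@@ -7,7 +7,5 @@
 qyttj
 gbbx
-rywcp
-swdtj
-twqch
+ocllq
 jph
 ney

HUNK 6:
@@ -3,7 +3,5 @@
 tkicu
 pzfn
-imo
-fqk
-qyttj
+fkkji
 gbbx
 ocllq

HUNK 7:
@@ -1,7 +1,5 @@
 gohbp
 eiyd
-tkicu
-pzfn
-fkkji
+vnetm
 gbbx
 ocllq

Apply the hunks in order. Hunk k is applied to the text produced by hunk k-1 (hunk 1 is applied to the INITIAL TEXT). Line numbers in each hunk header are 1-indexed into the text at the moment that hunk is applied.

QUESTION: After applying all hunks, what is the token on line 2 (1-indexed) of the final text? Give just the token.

Answer: eiyd

Derivation:
Hunk 1: at line 8 remove [edeqf,efetq] add [twqch] -> 12 lines: gohbp pccz vhova ibf fqk qyttj gbbx rywcp swdtj twqch jph ney
Hunk 2: at line 1 remove [vhova] add [tkicu,uwdf] -> 13 lines: gohbp pccz tkicu uwdf ibf fqk qyttj gbbx rywcp swdtj twqch jph ney
Hunk 3: at line 1 remove [pccz] add [eiyd] -> 13 lines: gohbp eiyd tkicu uwdf ibf fqk qyttj gbbx rywcp swdtj twqch jph ney
Hunk 4: at line 3 remove [uwdf,ibf] add [pzfn,imo] -> 13 lines: gohbp eiyd tkicu pzfn imo fqk qyttj gbbx rywcp swdtj twqch jph ney
Hunk 5: at line 7 remove [rywcp,swdtj,twqch] add [ocllq] -> 11 lines: gohbp eiyd tkicu pzfn imo fqk qyttj gbbx ocllq jph ney
Hunk 6: at line 3 remove [imo,fqk,qyttj] add [fkkji] -> 9 lines: gohbp eiyd tkicu pzfn fkkji gbbx ocllq jph ney
Hunk 7: at line 1 remove [tkicu,pzfn,fkkji] add [vnetm] -> 7 lines: gohbp eiyd vnetm gbbx ocllq jph ney
Final line 2: eiyd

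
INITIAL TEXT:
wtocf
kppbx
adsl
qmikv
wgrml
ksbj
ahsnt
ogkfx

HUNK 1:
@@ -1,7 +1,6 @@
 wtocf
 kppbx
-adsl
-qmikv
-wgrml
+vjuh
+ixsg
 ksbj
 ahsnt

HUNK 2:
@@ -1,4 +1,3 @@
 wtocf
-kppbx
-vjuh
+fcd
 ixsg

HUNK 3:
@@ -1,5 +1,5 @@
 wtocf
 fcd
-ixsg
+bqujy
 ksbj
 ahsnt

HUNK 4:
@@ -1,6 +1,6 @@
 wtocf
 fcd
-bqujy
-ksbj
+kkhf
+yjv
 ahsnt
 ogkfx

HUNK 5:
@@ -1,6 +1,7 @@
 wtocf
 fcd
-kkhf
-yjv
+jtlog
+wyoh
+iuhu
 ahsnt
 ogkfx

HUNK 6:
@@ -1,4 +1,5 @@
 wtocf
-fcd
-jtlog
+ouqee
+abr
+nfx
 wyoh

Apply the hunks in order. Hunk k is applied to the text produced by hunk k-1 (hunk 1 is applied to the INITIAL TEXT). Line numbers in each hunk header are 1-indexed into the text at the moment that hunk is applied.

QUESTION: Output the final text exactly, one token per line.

Answer: wtocf
ouqee
abr
nfx
wyoh
iuhu
ahsnt
ogkfx

Derivation:
Hunk 1: at line 1 remove [adsl,qmikv,wgrml] add [vjuh,ixsg] -> 7 lines: wtocf kppbx vjuh ixsg ksbj ahsnt ogkfx
Hunk 2: at line 1 remove [kppbx,vjuh] add [fcd] -> 6 lines: wtocf fcd ixsg ksbj ahsnt ogkfx
Hunk 3: at line 1 remove [ixsg] add [bqujy] -> 6 lines: wtocf fcd bqujy ksbj ahsnt ogkfx
Hunk 4: at line 1 remove [bqujy,ksbj] add [kkhf,yjv] -> 6 lines: wtocf fcd kkhf yjv ahsnt ogkfx
Hunk 5: at line 1 remove [kkhf,yjv] add [jtlog,wyoh,iuhu] -> 7 lines: wtocf fcd jtlog wyoh iuhu ahsnt ogkfx
Hunk 6: at line 1 remove [fcd,jtlog] add [ouqee,abr,nfx] -> 8 lines: wtocf ouqee abr nfx wyoh iuhu ahsnt ogkfx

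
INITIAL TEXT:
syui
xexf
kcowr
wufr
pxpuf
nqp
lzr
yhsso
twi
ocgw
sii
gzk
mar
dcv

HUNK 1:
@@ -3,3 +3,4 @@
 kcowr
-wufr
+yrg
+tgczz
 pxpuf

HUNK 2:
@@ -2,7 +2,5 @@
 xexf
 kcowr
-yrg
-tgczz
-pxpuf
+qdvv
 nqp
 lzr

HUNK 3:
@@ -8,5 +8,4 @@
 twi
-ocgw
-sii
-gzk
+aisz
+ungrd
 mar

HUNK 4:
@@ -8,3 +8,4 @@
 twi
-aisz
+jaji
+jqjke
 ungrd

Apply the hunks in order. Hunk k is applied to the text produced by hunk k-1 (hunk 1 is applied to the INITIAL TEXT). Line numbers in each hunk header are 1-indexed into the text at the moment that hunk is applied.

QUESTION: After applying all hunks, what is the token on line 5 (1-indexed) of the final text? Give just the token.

Answer: nqp

Derivation:
Hunk 1: at line 3 remove [wufr] add [yrg,tgczz] -> 15 lines: syui xexf kcowr yrg tgczz pxpuf nqp lzr yhsso twi ocgw sii gzk mar dcv
Hunk 2: at line 2 remove [yrg,tgczz,pxpuf] add [qdvv] -> 13 lines: syui xexf kcowr qdvv nqp lzr yhsso twi ocgw sii gzk mar dcv
Hunk 3: at line 8 remove [ocgw,sii,gzk] add [aisz,ungrd] -> 12 lines: syui xexf kcowr qdvv nqp lzr yhsso twi aisz ungrd mar dcv
Hunk 4: at line 8 remove [aisz] add [jaji,jqjke] -> 13 lines: syui xexf kcowr qdvv nqp lzr yhsso twi jaji jqjke ungrd mar dcv
Final line 5: nqp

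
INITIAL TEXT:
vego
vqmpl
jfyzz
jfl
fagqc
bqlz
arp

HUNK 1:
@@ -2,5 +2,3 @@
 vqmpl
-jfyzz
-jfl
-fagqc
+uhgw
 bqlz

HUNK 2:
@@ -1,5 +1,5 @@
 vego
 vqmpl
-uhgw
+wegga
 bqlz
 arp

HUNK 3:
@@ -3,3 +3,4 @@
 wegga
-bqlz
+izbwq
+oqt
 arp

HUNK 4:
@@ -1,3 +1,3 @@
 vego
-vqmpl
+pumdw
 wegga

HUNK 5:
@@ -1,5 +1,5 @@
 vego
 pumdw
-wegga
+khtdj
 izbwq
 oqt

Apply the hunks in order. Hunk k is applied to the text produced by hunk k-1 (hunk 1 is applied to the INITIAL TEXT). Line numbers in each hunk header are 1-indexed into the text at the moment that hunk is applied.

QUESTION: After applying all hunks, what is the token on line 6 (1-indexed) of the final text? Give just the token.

Hunk 1: at line 2 remove [jfyzz,jfl,fagqc] add [uhgw] -> 5 lines: vego vqmpl uhgw bqlz arp
Hunk 2: at line 1 remove [uhgw] add [wegga] -> 5 lines: vego vqmpl wegga bqlz arp
Hunk 3: at line 3 remove [bqlz] add [izbwq,oqt] -> 6 lines: vego vqmpl wegga izbwq oqt arp
Hunk 4: at line 1 remove [vqmpl] add [pumdw] -> 6 lines: vego pumdw wegga izbwq oqt arp
Hunk 5: at line 1 remove [wegga] add [khtdj] -> 6 lines: vego pumdw khtdj izbwq oqt arp
Final line 6: arp

Answer: arp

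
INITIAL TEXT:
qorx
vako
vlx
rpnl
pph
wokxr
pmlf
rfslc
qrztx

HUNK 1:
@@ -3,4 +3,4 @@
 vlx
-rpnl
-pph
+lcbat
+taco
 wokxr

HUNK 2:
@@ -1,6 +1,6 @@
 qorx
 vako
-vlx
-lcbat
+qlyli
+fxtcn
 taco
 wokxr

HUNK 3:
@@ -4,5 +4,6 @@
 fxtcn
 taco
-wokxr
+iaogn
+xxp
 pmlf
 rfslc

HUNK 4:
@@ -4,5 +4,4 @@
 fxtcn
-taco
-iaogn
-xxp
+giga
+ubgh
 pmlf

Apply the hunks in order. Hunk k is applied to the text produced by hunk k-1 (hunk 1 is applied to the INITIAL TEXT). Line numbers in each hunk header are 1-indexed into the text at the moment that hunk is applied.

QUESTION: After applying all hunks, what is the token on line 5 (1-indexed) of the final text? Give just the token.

Hunk 1: at line 3 remove [rpnl,pph] add [lcbat,taco] -> 9 lines: qorx vako vlx lcbat taco wokxr pmlf rfslc qrztx
Hunk 2: at line 1 remove [vlx,lcbat] add [qlyli,fxtcn] -> 9 lines: qorx vako qlyli fxtcn taco wokxr pmlf rfslc qrztx
Hunk 3: at line 4 remove [wokxr] add [iaogn,xxp] -> 10 lines: qorx vako qlyli fxtcn taco iaogn xxp pmlf rfslc qrztx
Hunk 4: at line 4 remove [taco,iaogn,xxp] add [giga,ubgh] -> 9 lines: qorx vako qlyli fxtcn giga ubgh pmlf rfslc qrztx
Final line 5: giga

Answer: giga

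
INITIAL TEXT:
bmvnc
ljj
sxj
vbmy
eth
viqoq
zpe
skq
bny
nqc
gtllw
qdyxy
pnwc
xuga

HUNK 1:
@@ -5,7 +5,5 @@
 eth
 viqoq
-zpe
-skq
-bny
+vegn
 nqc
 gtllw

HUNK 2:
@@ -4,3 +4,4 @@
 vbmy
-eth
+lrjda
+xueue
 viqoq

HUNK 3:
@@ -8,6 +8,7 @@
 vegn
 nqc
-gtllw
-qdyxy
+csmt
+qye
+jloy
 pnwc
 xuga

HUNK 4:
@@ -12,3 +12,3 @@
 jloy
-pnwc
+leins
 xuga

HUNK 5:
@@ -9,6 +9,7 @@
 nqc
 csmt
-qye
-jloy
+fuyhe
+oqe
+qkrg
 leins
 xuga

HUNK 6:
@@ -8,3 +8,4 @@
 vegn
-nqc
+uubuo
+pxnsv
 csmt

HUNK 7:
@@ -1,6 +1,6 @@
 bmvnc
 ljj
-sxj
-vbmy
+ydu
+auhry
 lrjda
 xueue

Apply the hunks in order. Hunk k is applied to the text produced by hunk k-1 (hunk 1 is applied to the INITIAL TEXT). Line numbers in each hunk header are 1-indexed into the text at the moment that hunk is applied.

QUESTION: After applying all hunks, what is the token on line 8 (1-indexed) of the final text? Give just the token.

Hunk 1: at line 5 remove [zpe,skq,bny] add [vegn] -> 12 lines: bmvnc ljj sxj vbmy eth viqoq vegn nqc gtllw qdyxy pnwc xuga
Hunk 2: at line 4 remove [eth] add [lrjda,xueue] -> 13 lines: bmvnc ljj sxj vbmy lrjda xueue viqoq vegn nqc gtllw qdyxy pnwc xuga
Hunk 3: at line 8 remove [gtllw,qdyxy] add [csmt,qye,jloy] -> 14 lines: bmvnc ljj sxj vbmy lrjda xueue viqoq vegn nqc csmt qye jloy pnwc xuga
Hunk 4: at line 12 remove [pnwc] add [leins] -> 14 lines: bmvnc ljj sxj vbmy lrjda xueue viqoq vegn nqc csmt qye jloy leins xuga
Hunk 5: at line 9 remove [qye,jloy] add [fuyhe,oqe,qkrg] -> 15 lines: bmvnc ljj sxj vbmy lrjda xueue viqoq vegn nqc csmt fuyhe oqe qkrg leins xuga
Hunk 6: at line 8 remove [nqc] add [uubuo,pxnsv] -> 16 lines: bmvnc ljj sxj vbmy lrjda xueue viqoq vegn uubuo pxnsv csmt fuyhe oqe qkrg leins xuga
Hunk 7: at line 1 remove [sxj,vbmy] add [ydu,auhry] -> 16 lines: bmvnc ljj ydu auhry lrjda xueue viqoq vegn uubuo pxnsv csmt fuyhe oqe qkrg leins xuga
Final line 8: vegn

Answer: vegn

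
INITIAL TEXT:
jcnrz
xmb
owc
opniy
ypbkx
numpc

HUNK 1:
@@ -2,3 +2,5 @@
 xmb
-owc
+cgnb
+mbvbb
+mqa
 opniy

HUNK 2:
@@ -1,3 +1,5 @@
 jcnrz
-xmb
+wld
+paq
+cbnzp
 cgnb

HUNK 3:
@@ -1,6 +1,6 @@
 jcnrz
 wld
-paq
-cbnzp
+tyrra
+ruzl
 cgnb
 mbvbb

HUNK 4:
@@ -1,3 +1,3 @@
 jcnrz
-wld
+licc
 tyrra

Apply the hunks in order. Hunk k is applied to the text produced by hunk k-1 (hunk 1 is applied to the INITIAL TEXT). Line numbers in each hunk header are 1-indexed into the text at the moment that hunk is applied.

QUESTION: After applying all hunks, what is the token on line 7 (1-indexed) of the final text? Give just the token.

Answer: mqa

Derivation:
Hunk 1: at line 2 remove [owc] add [cgnb,mbvbb,mqa] -> 8 lines: jcnrz xmb cgnb mbvbb mqa opniy ypbkx numpc
Hunk 2: at line 1 remove [xmb] add [wld,paq,cbnzp] -> 10 lines: jcnrz wld paq cbnzp cgnb mbvbb mqa opniy ypbkx numpc
Hunk 3: at line 1 remove [paq,cbnzp] add [tyrra,ruzl] -> 10 lines: jcnrz wld tyrra ruzl cgnb mbvbb mqa opniy ypbkx numpc
Hunk 4: at line 1 remove [wld] add [licc] -> 10 lines: jcnrz licc tyrra ruzl cgnb mbvbb mqa opniy ypbkx numpc
Final line 7: mqa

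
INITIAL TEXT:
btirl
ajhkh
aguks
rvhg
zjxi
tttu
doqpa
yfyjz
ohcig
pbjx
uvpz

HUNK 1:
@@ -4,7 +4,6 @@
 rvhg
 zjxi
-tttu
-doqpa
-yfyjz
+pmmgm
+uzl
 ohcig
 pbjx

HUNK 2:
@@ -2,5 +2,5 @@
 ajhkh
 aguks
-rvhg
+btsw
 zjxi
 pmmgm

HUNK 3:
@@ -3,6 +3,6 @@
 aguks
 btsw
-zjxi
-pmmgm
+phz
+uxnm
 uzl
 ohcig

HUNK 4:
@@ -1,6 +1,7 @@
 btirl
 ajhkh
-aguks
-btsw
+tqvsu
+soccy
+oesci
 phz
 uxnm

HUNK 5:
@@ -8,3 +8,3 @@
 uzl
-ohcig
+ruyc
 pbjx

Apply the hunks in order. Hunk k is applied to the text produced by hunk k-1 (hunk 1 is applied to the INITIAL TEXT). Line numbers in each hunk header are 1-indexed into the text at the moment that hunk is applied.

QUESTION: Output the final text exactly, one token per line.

Hunk 1: at line 4 remove [tttu,doqpa,yfyjz] add [pmmgm,uzl] -> 10 lines: btirl ajhkh aguks rvhg zjxi pmmgm uzl ohcig pbjx uvpz
Hunk 2: at line 2 remove [rvhg] add [btsw] -> 10 lines: btirl ajhkh aguks btsw zjxi pmmgm uzl ohcig pbjx uvpz
Hunk 3: at line 3 remove [zjxi,pmmgm] add [phz,uxnm] -> 10 lines: btirl ajhkh aguks btsw phz uxnm uzl ohcig pbjx uvpz
Hunk 4: at line 1 remove [aguks,btsw] add [tqvsu,soccy,oesci] -> 11 lines: btirl ajhkh tqvsu soccy oesci phz uxnm uzl ohcig pbjx uvpz
Hunk 5: at line 8 remove [ohcig] add [ruyc] -> 11 lines: btirl ajhkh tqvsu soccy oesci phz uxnm uzl ruyc pbjx uvpz

Answer: btirl
ajhkh
tqvsu
soccy
oesci
phz
uxnm
uzl
ruyc
pbjx
uvpz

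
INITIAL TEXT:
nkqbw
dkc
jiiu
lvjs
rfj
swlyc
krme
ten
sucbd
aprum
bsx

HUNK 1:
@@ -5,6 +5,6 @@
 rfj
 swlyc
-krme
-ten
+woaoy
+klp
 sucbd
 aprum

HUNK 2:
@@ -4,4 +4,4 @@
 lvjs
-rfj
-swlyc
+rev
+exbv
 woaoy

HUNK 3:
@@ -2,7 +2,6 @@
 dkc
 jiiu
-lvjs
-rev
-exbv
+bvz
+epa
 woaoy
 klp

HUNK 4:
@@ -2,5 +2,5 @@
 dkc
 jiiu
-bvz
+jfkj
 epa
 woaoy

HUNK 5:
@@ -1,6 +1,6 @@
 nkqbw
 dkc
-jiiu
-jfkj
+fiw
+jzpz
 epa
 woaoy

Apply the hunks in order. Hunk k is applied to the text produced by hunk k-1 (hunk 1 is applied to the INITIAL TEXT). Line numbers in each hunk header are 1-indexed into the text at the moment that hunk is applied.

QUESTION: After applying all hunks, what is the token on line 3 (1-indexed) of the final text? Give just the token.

Answer: fiw

Derivation:
Hunk 1: at line 5 remove [krme,ten] add [woaoy,klp] -> 11 lines: nkqbw dkc jiiu lvjs rfj swlyc woaoy klp sucbd aprum bsx
Hunk 2: at line 4 remove [rfj,swlyc] add [rev,exbv] -> 11 lines: nkqbw dkc jiiu lvjs rev exbv woaoy klp sucbd aprum bsx
Hunk 3: at line 2 remove [lvjs,rev,exbv] add [bvz,epa] -> 10 lines: nkqbw dkc jiiu bvz epa woaoy klp sucbd aprum bsx
Hunk 4: at line 2 remove [bvz] add [jfkj] -> 10 lines: nkqbw dkc jiiu jfkj epa woaoy klp sucbd aprum bsx
Hunk 5: at line 1 remove [jiiu,jfkj] add [fiw,jzpz] -> 10 lines: nkqbw dkc fiw jzpz epa woaoy klp sucbd aprum bsx
Final line 3: fiw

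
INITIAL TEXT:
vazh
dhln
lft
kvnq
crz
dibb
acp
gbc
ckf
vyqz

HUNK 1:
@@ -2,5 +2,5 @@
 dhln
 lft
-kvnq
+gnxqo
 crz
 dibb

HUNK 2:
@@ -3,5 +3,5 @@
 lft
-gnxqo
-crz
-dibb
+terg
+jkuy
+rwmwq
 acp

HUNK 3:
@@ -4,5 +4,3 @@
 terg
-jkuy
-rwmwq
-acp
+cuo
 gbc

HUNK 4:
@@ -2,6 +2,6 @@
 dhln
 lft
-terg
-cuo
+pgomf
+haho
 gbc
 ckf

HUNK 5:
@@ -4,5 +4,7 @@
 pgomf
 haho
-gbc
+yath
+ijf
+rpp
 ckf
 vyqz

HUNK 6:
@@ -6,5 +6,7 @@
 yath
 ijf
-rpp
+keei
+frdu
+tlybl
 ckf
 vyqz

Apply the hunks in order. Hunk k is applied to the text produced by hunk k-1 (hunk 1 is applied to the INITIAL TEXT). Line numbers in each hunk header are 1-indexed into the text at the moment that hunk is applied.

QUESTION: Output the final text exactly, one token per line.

Hunk 1: at line 2 remove [kvnq] add [gnxqo] -> 10 lines: vazh dhln lft gnxqo crz dibb acp gbc ckf vyqz
Hunk 2: at line 3 remove [gnxqo,crz,dibb] add [terg,jkuy,rwmwq] -> 10 lines: vazh dhln lft terg jkuy rwmwq acp gbc ckf vyqz
Hunk 3: at line 4 remove [jkuy,rwmwq,acp] add [cuo] -> 8 lines: vazh dhln lft terg cuo gbc ckf vyqz
Hunk 4: at line 2 remove [terg,cuo] add [pgomf,haho] -> 8 lines: vazh dhln lft pgomf haho gbc ckf vyqz
Hunk 5: at line 4 remove [gbc] add [yath,ijf,rpp] -> 10 lines: vazh dhln lft pgomf haho yath ijf rpp ckf vyqz
Hunk 6: at line 6 remove [rpp] add [keei,frdu,tlybl] -> 12 lines: vazh dhln lft pgomf haho yath ijf keei frdu tlybl ckf vyqz

Answer: vazh
dhln
lft
pgomf
haho
yath
ijf
keei
frdu
tlybl
ckf
vyqz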